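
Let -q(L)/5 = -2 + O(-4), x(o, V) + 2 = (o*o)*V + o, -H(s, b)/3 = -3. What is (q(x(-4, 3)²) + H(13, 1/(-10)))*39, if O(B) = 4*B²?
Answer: -11739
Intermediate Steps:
H(s, b) = 9 (H(s, b) = -3*(-3) = 9)
x(o, V) = -2 + o + V*o² (x(o, V) = -2 + ((o*o)*V + o) = -2 + (o²*V + o) = -2 + (V*o² + o) = -2 + (o + V*o²) = -2 + o + V*o²)
q(L) = -310 (q(L) = -5*(-2 + 4*(-4)²) = -5*(-2 + 4*16) = -5*(-2 + 64) = -5*62 = -310)
(q(x(-4, 3)²) + H(13, 1/(-10)))*39 = (-310 + 9)*39 = -301*39 = -11739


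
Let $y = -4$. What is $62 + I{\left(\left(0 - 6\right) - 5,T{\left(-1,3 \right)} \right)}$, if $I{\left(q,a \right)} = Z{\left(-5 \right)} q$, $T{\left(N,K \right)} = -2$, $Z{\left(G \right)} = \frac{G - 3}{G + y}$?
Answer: $\frac{470}{9} \approx 52.222$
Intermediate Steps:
$Z{\left(G \right)} = \frac{-3 + G}{-4 + G}$ ($Z{\left(G \right)} = \frac{G - 3}{G - 4} = \frac{-3 + G}{-4 + G}$)
$I{\left(q,a \right)} = \frac{8 q}{9}$ ($I{\left(q,a \right)} = \frac{-3 - 5}{-4 - 5} q = \frac{1}{-9} \left(-8\right) q = \left(- \frac{1}{9}\right) \left(-8\right) q = \frac{8 q}{9}$)
$62 + I{\left(\left(0 - 6\right) - 5,T{\left(-1,3 \right)} \right)} = 62 + \frac{8 \left(\left(0 - 6\right) - 5\right)}{9} = 62 + \frac{8 \left(-6 - 5\right)}{9} = 62 + \frac{8}{9} \left(-11\right) = 62 - \frac{88}{9} = \frac{470}{9}$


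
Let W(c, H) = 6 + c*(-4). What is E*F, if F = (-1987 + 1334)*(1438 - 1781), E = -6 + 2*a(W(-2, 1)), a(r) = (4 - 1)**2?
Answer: 2687748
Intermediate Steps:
W(c, H) = 6 - 4*c
a(r) = 9 (a(r) = 3**2 = 9)
E = 12 (E = -6 + 2*9 = -6 + 18 = 12)
F = 223979 (F = -653*(-343) = 223979)
E*F = 12*223979 = 2687748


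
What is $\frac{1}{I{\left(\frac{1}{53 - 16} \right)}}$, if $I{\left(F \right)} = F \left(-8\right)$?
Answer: $- \frac{37}{8} \approx -4.625$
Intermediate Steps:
$I{\left(F \right)} = - 8 F$
$\frac{1}{I{\left(\frac{1}{53 - 16} \right)}} = \frac{1}{\left(-8\right) \frac{1}{53 - 16}} = \frac{1}{\left(-8\right) \frac{1}{37}} = \frac{1}{- \frac{8}{37}} = - \frac{37}{8}$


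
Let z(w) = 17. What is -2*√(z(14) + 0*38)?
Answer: -2*√17 ≈ -8.2462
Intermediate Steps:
-2*√(z(14) + 0*38) = -2*√(17 + 0*38) = -2*√(17 + 0) = -2*√17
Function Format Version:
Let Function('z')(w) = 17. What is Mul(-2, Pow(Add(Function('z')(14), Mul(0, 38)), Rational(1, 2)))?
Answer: Mul(-2, Pow(17, Rational(1, 2))) ≈ -8.2462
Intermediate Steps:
Mul(-2, Pow(Add(Function('z')(14), Mul(0, 38)), Rational(1, 2))) = Mul(-2, Pow(Add(17, Mul(0, 38)), Rational(1, 2))) = Mul(-2, Pow(Add(17, 0), Rational(1, 2))) = Mul(-2, Pow(17, Rational(1, 2)))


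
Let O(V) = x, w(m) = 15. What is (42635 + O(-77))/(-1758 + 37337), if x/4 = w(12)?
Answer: 42695/35579 ≈ 1.2000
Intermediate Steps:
x = 60 (x = 4*15 = 60)
O(V) = 60
(42635 + O(-77))/(-1758 + 37337) = (42635 + 60)/(-1758 + 37337) = 42695/35579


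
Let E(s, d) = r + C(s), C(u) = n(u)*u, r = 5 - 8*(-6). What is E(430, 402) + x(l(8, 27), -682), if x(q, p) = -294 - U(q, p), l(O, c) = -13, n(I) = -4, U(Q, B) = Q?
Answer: -1948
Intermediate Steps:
r = 53 (r = 5 + 48 = 53)
C(u) = -4*u
E(s, d) = 53 - 4*s
x(q, p) = -294 - q
E(430, 402) + x(l(8, 27), -682) = (53 - 4*430) + (-294 - 1*(-13)) = (53 - 1720) + (-294 + 13) = -1667 - 281 = -1948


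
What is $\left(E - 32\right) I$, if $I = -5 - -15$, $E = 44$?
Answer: $120$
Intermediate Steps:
$I = 10$ ($I = -5 + 15 = 10$)
$\left(E - 32\right) I = \left(44 - 32\right) 10 = 12 \cdot 10 = 120$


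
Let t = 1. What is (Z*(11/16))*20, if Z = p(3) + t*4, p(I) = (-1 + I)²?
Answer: 110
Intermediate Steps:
Z = 8 (Z = (-1 + 3)² + 1*4 = 2² + 4 = 4 + 4 = 8)
(Z*(11/16))*20 = (8*(11/16))*20 = (11/2)*20 = 110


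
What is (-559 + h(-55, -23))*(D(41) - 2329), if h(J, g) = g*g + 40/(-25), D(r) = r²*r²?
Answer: -446102256/5 ≈ -8.9220e+7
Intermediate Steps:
D(r) = r⁴
h(J, g) = -8/5 + g² (h(J, g) = g² + 40*(-1/25) = g² - 8/5 = -8/5 + g²)
(-559 + h(-55, -23))*(D(41) - 2329) = (-559 + (-8/5 + (-23)²))*(41⁴ - 2329) = (-559 + (-8/5 + 529))*(2825761 - 2329) = (-559 + 2637/5)*2823432 = -158/5*2823432 = -446102256/5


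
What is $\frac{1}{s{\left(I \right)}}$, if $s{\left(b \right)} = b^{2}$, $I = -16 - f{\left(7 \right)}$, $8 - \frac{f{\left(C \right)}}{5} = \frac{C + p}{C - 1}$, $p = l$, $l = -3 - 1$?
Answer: $\frac{4}{11449} \approx 0.00034938$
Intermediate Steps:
$l = -4$ ($l = -3 - 1 = -4$)
$p = -4$
$f{\left(C \right)} = 40 - \frac{5 \left(-4 + C\right)}{-1 + C}$ ($f{\left(C \right)} = 40 - 5 \frac{C - 4}{C - 1} = 40 - 5 \frac{-4 + C}{-1 + C} = 40 - \frac{5 \left(-4 + C\right)}{-1 + C}$)
$I = - \frac{107}{2}$ ($I = -16 - \frac{5 \left(-4 + 7 \cdot 7\right)}{-1 + 7} = -16 - \frac{5 \left(-4 + 49\right)}{6} = -16 - 5 \cdot \frac{1}{6} \cdot 45 = -16 - \frac{75}{2} = - \frac{107}{2} \approx -53.5$)
$\frac{1}{s{\left(I \right)}} = \frac{1}{\left(- \frac{107}{2}\right)^{2}} = \frac{1}{\frac{11449}{4}} = \frac{4}{11449}$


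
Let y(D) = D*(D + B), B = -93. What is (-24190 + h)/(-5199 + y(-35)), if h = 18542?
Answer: 5648/719 ≈ 7.8554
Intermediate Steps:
y(D) = D*(-93 + D) (y(D) = D*(D - 93) = D*(-93 + D))
(-24190 + h)/(-5199 + y(-35)) = (-24190 + 18542)/(-5199 - 35*(-93 - 35)) = -5648/(-5199 - 35*(-128)) = -5648/(-5199 + 4480) = -5648/(-719) = -5648*(-1/719) = 5648/719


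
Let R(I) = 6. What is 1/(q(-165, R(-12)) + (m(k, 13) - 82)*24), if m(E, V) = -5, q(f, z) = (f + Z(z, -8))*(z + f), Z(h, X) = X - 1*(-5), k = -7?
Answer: 1/24624 ≈ 4.0611e-5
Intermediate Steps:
Z(h, X) = 5 + X (Z(h, X) = X + 5 = 5 + X)
q(f, z) = (-3 + f)*(f + z) (q(f, z) = (f + (5 - 8))*(z + f) = (f - 3)*(f + z) = (-3 + f)*(f + z))
1/(q(-165, R(-12)) + (m(k, 13) - 82)*24) = 1/(((-165)² - 3*(-165) - 3*6 - 165*6) + (-5 - 82)*24) = 1/((27225 + 495 - 18 - 990) - 87*24) = 1/(26712 - 2088) = 1/24624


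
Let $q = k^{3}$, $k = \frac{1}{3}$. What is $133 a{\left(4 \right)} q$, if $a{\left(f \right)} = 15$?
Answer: $\frac{665}{9} \approx 73.889$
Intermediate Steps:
$k = \frac{1}{3} \approx 0.33333$
$q = \frac{1}{27}$ ($q = \left(\frac{1}{3}\right)^{3} = \frac{1}{27} \approx 0.037037$)
$133 a{\left(4 \right)} q = 133 \cdot 15 \cdot \frac{1}{27} = 1995 \cdot \frac{1}{27} = \frac{665}{9}$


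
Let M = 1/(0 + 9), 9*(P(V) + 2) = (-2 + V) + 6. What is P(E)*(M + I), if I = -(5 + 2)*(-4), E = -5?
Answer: -4807/81 ≈ -59.346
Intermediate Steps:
P(V) = -14/9 + V/9 (P(V) = -2 + ((-2 + V) + 6)/9 = -2 + (4 + V)/9 = -2 + (4/9 + V/9) = -14/9 + V/9)
M = ⅑ (M = 1/9 = ⅑ ≈ 0.11111)
I = 28 (I = -1*7*(-4) = -7*(-4) = 28)
P(E)*(M + I) = (-14/9 + (⅑)*(-5))*(⅑ + 28) = (-14/9 - 5/9)*(253/9) = -19/9*253/9 = -4807/81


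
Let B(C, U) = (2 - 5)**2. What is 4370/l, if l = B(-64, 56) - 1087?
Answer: -2185/539 ≈ -4.0538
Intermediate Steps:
B(C, U) = 9 (B(C, U) = (-3)**2 = 9)
l = -1078 (l = 9 - 1087 = -1078)
4370/l = 4370/(-1078) = 4370*(-1/1078) = -2185/539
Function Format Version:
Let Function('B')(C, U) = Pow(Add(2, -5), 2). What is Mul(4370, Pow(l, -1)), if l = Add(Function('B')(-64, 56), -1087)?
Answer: Rational(-2185, 539) ≈ -4.0538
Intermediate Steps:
Function('B')(C, U) = 9 (Function('B')(C, U) = Pow(-3, 2) = 9)
l = -1078 (l = Add(9, -1087) = -1078)
Mul(4370, Pow(l, -1)) = Mul(4370, Pow(-1078, -1)) = Mul(4370, Rational(-1, 1078)) = Rational(-2185, 539)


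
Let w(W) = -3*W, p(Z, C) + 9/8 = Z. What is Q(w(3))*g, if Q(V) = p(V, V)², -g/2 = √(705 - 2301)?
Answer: -6561*I*√399/16 ≈ -8191.0*I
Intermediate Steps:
p(Z, C) = -9/8 + Z
g = -4*I*√399 (g = -2*√(705 - 2301) = -4*I*√399 ≈ -79.9*I)
Q(V) = (-9/8 + V)²
Q(w(3))*g = ((-9 + 8*(-3*3))²/64)*(-4*I*√399) = ((-9 + 8*(-9))²/64)*(-4*I*√399) = ((-9 - 72)²/64)*(-4*I*√399) = ((1/64)*(-81)²)*(-4*I*√399) = ((1/64)*6561)*(-4*I*√399) = 6561*(-4*I*√399)/64 = -6561*I*√399/16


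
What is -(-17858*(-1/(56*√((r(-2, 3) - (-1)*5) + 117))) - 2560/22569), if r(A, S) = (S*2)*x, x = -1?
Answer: 2560/22569 - 8929*√29/1624 ≈ -29.495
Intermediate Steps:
r(A, S) = -2*S (r(A, S) = (S*2)*(-1) = (2*S)*(-1) = -2*S)
-(-17858*(-1/(56*√((r(-2, 3) - (-1)*5) + 117))) - 2560/22569) = -(-17858*(-1/(56*√((-2*3 - (-1)*5) + 117))) - 2560/22569) = -(-17858*(-1/(56*√((-6 - 1*(-5)) + 117))) - 2560*1/22569) = -(-17858*(-1/(56*√((-6 + 5) + 117))) - 2560/22569) = -(-17858*(-1/(56*√(-1 + 117))) - 2560/22569) = -(-17858*(-√29/3248) - 2560/22569) = -(-(-8929)*√29/1624 - 2560/22569) = -(8929*√29/1624 - 2560/22569) = -(-2560/22569 + 8929*√29/1624) = 2560/22569 - 8929*√29/1624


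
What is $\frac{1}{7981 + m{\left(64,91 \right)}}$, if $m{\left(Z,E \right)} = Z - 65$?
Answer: $\frac{1}{7980} \approx 0.00012531$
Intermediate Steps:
$m{\left(Z,E \right)} = -65 + Z$
$\frac{1}{7981 + m{\left(64,91 \right)}} = \frac{1}{7981 + \left(-65 + 64\right)} = \frac{1}{7981 - 1} = \frac{1}{7980}$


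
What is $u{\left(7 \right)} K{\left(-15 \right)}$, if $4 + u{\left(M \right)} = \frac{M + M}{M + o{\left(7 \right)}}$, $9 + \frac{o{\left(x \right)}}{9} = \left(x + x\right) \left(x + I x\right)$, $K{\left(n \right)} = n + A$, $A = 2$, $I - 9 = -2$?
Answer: $\frac{181441}{3491} \approx 51.974$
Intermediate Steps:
$I = 7$ ($I = 9 - 2 = 7$)
$K{\left(n \right)} = 2 + n$ ($K{\left(n \right)} = n + 2 = 2 + n$)
$o{\left(x \right)} = -81 + 144 x^{2}$ ($o{\left(x \right)} = -81 + 9 \left(x + x\right) \left(x + 7 x\right) = -81 + 9 \cdot 2 x 8 x = -81 + 9 \cdot 16 x^{2} = -81 + 144 x^{2}$)
$u{\left(M \right)} = -4 + \frac{2 M}{6975 + M}$ ($u{\left(M \right)} = -4 + \frac{M + M}{M - \left(81 - 144 \cdot 7^{2}\right)} = -4 + \frac{2 M}{M + \left(-81 + 144 \cdot 49\right)} = -4 + \frac{2 M}{M + \left(-81 + 7056\right)} = -4 + \frac{2 M}{M + 6975} = -4 + \frac{2 M}{6975 + M}$)
$u{\left(7 \right)} K{\left(-15 \right)} = \frac{2 \left(-13950 - 7\right)}{6975 + 7} \left(2 - 15\right) = \frac{2 \left(-13950 - 7\right)}{6982} \left(-13\right) = 2 \cdot \frac{1}{6982} \left(-13957\right) \left(-13\right) = \left(- \frac{13957}{3491}\right) \left(-13\right) = \frac{181441}{3491}$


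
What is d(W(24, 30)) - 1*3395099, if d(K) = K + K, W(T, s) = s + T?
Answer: -3394991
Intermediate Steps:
W(T, s) = T + s
d(K) = 2*K
d(W(24, 30)) - 1*3395099 = 2*(24 + 30) - 1*3395099 = 2*54 - 3395099 = 108 - 3395099 = -3394991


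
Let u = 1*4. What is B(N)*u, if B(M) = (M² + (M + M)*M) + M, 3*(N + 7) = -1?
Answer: 616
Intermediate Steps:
N = -22/3 (N = -7 + (⅓)*(-1) = -7 - ⅓ = -22/3 ≈ -7.3333)
B(M) = M + 3*M² (B(M) = (M² + (2*M)*M) + M = (M² + 2*M²) + M = 3*M² + M = M + 3*M²)
u = 4
B(N)*u = -22*(1 + 3*(-22/3))/3*4 = -22*(1 - 22)/3*4 = -22/3*(-21)*4 = 154*4 = 616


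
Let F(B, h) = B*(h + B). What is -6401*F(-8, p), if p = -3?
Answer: -563288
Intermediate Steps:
F(B, h) = B*(B + h)
-6401*F(-8, p) = -(-51208)*(-8 - 3) = -(-51208)*(-11) = -6401*88 = -563288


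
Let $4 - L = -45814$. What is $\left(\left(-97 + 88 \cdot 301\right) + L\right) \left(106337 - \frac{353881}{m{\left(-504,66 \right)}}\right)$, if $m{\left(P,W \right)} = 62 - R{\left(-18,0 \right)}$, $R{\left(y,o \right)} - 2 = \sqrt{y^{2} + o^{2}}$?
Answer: $\frac{296943121057}{42} \approx 7.0701 \cdot 10^{9}$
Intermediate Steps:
$L = 45818$ ($L = 4 - -45814 = 4 + 45814 = 45818$)
$R{\left(y,o \right)} = 2 + \sqrt{o^{2} + y^{2}}$ ($R{\left(y,o \right)} = 2 + \sqrt{y^{2} + o^{2}} = 2 + \sqrt{o^{2} + y^{2}}$)
$m{\left(P,W \right)} = 42$ ($m{\left(P,W \right)} = 62 - \left(2 + \sqrt{0^{2} + \left(-18\right)^{2}}\right) = 62 - \left(2 + \sqrt{0 + 324}\right) = 62 - \left(2 + \sqrt{324}\right) = 62 - \left(2 + 18\right) = 62 - 20 = 42$)
$\left(\left(-97 + 88 \cdot 301\right) + L\right) \left(106337 - \frac{353881}{m{\left(-504,66 \right)}}\right) = \left(\left(-97 + 88 \cdot 301\right) + 45818\right) \left(106337 - \frac{353881}{42}\right) = \left(\left(-97 + 26488\right) + 45818\right) \left(106337 - \frac{353881}{42}\right) = \left(26391 + 45818\right) \left(106337 - \frac{353881}{42}\right) = 72209 \cdot \frac{4112273}{42} = \frac{296943121057}{42}$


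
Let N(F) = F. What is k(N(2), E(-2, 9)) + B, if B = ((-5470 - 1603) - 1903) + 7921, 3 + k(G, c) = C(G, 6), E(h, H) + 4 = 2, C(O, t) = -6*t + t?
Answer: -1088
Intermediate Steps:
C(O, t) = -5*t
E(h, H) = -2 (E(h, H) = -4 + 2 = -2)
k(G, c) = -33 (k(G, c) = -3 - 5*6 = -3 - 30 = -33)
B = -1055 (B = (-7073 - 1903) + 7921 = -8976 + 7921 = -1055)
k(N(2), E(-2, 9)) + B = -33 - 1055 = -1088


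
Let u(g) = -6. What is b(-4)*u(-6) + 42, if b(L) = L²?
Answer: -54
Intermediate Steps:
b(-4)*u(-6) + 42 = (-4)²*(-6) + 42 = 16*(-6) + 42 = -96 + 42 = -54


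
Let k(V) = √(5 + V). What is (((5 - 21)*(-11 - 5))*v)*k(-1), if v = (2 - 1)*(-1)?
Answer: -512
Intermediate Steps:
v = -1 (v = 1*(-1) = -1)
(((5 - 21)*(-11 - 5))*v)*k(-1) = (((5 - 21)*(-11 - 5))*(-1))*√(5 - 1) = (-16*(-16)*(-1))*√4 = (256*(-1))*2 = -256*2 = -512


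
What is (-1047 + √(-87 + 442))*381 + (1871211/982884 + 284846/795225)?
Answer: -103929833177122987/260537976300 + 381*√355 ≈ -3.9173e+5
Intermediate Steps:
(-1047 + √(-87 + 442))*381 + (1871211/982884 + 284846/795225) = (-1047 + √355)*381 + (1871211*(1/982884) + 284846*(1/795225)) = (-398907 + 381*√355) + (623737/327628 + 284846/795225) = (-398907 + 381*√355) + 589334781113/260537976300 = -103929833177122987/260537976300 + 381*√355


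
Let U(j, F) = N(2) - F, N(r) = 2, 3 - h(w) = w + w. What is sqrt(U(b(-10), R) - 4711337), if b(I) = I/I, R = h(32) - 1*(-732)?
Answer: I*sqrt(4712006) ≈ 2170.7*I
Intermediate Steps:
h(w) = 3 - 2*w (h(w) = 3 - (w + w) = 3 - 2*w)
R = 671 (R = (3 - 2*32) - 1*(-732) = (3 - 64) + 732 = -61 + 732 = 671)
b(I) = 1
U(j, F) = 2 - F
sqrt(U(b(-10), R) - 4711337) = sqrt((2 - 1*671) - 4711337) = sqrt((2 - 671) - 4711337) = sqrt(-669 - 4711337) = sqrt(-4712006) = I*sqrt(4712006)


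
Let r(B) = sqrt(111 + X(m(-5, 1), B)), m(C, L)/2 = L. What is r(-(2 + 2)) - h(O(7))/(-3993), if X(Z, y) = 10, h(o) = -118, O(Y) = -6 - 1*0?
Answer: 43805/3993 ≈ 10.970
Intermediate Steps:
O(Y) = -6 (O(Y) = -6 + 0 = -6)
m(C, L) = 2*L
r(B) = 11 (r(B) = sqrt(111 + 10) = sqrt(121) = 11)
r(-(2 + 2)) - h(O(7))/(-3993) = 11 - (-118)/(-3993) = 11 - (-118)*(-1)/3993 = 11 - 1*118/3993 = 11 - 118/3993 = 43805/3993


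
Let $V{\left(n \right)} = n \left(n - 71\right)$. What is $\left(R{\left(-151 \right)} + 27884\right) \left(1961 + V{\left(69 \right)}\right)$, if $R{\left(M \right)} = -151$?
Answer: $50557259$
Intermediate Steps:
$V{\left(n \right)} = n \left(-71 + n\right)$
$\left(R{\left(-151 \right)} + 27884\right) \left(1961 + V{\left(69 \right)}\right) = \left(-151 + 27884\right) \left(1961 + 69 \left(-71 + 69\right)\right) = 27733 \left(1961 + 69 \left(-2\right)\right) = 27733 \left(1961 - 138\right) = 27733 \cdot 1823 = 50557259$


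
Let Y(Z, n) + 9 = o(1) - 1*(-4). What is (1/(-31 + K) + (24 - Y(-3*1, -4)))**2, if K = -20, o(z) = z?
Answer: 2036329/2601 ≈ 782.90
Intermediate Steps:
Y(Z, n) = -4 (Y(Z, n) = -9 + (1 - 1*(-4)) = -9 + (1 + 4) = -9 + 5 = -4)
(1/(-31 + K) + (24 - Y(-3*1, -4)))**2 = (1/(-31 - 20) + (24 - 1*(-4)))**2 = (1/(-51) + (24 + 4))**2 = (-1/51 + 28)**2 = (1427/51)**2 = 2036329/2601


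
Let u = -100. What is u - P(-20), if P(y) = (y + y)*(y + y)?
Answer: -1700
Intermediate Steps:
P(y) = 4*y² (P(y) = (2*y)*(2*y) = 4*y²)
u - P(-20) = -100 - 4*(-20)² = -100 - 4*400 = -100 - 1*1600 = -100 - 1600 = -1700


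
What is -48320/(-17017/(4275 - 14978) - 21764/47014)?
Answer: -157884295360/3682449 ≈ -42875.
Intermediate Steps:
-48320/(-17017/(4275 - 14978) - 21764/47014) = -48320/(-17017/(-10703) - 21764*1/47014) = -48320/(-17017*(-1/10703) - 10882/23507) = -48320/(221/139 - 10882/23507) = -48320/3682449/3267473 = -48320*3267473/3682449 = -157884295360/3682449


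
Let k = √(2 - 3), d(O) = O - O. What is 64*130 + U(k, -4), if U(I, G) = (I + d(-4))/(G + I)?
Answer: 141441/17 - 4*I/17 ≈ 8320.1 - 0.23529*I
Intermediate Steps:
d(O) = 0
k = I (k = √(-1) = I ≈ 1.0*I)
U(I, G) = I/(G + I) (U(I, G) = (I + 0)/(G + I) = I/(G + I))
64*130 + U(k, -4) = 64*130 + I/(-4 + I) = 8320 + I*((-4 - I)/17) = 8320 + I*(-4 - I)/17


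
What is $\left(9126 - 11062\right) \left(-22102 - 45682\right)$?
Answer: $131229824$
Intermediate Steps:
$\left(9126 - 11062\right) \left(-22102 - 45682\right) = \left(-1936\right) \left(-67784\right) = 131229824$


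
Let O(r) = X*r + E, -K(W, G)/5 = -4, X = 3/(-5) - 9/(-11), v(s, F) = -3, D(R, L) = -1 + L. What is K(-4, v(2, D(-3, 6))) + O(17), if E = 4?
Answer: 1524/55 ≈ 27.709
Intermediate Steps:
X = 12/55 (X = 3*(-⅕) - 9*(-1/11) = -⅗ + 9/11 = 12/55 ≈ 0.21818)
K(W, G) = 20 (K(W, G) = -5*(-4) = 20)
O(r) = 4 + 12*r/55 (O(r) = 12*r/55 + 4 = 4 + 12*r/55)
K(-4, v(2, D(-3, 6))) + O(17) = 20 + (4 + (12/55)*17) = 20 + (4 + 204/55) = 20 + 424/55 = 1524/55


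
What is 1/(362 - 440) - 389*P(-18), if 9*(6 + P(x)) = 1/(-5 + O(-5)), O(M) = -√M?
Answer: 821758/351 - 389*I*√5/270 ≈ 2341.2 - 3.2216*I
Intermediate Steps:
P(x) = -6 + 1/(9*(-5 - I*√5)) (P(x) = -6 + 1/(9*(-5 - √(-5))) = -6 + 1/(9*(-5 - I*√5)))
1/(362 - 440) - 389*P(-18) = 1/(362 - 440) - 389*(-54*√5 + 271*I)/(9*(√5 - 5*I)) = 1/(-78) - 389*(-54*√5 + 271*I)/(9*(√5 - 5*I)) = -1/78 - 389*(-54*√5 + 271*I)/(9*(√5 - 5*I))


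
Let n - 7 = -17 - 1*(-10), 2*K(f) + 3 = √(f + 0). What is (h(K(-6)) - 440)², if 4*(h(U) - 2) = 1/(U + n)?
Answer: (2307385*I + 4606008*√6)/(12*(I + 2*√6)) ≈ 1.9193e+5 + 71.541*I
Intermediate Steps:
K(f) = -3/2 + √f/2 (K(f) = -3/2 + √(f + 0)/2 = -3/2 + √f/2)
n = 0 (n = 7 + (-17 - 1*(-10)) = 7 + (-17 + 10) = 7 - 7 = 0)
h(U) = 2 + 1/(4*U) (h(U) = 2 + 1/(4*(U + 0)) = 2 + 1/(4*U))
(h(K(-6)) - 440)² = ((2 + 1/(4*(-3/2 + √(-6)/2))) - 440)² = ((2 + 1/(4*(-3/2 + (I*√6)/2))) - 440)² = ((2 + 1/(4*(-3/2 + I*√6/2))) - 440)² = (-438 + 1/(4*(-3/2 + I*√6/2)))²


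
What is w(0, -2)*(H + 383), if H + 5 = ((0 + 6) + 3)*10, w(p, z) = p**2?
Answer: 0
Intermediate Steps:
H = 85 (H = -5 + ((0 + 6) + 3)*10 = -5 + (6 + 3)*10 = -5 + 9*10 = -5 + 90 = 85)
w(0, -2)*(H + 383) = 0**2*(85 + 383) = 0*468 = 0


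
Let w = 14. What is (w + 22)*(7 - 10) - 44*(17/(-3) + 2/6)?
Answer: 380/3 ≈ 126.67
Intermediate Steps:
(w + 22)*(7 - 10) - 44*(17/(-3) + 2/6) = (14 + 22)*(7 - 10) - 44*(17/(-3) + 2/6) = 36*(-3) - 44*(17*(-⅓) + 2*(⅙)) = -108 - 44*(-17/3 + ⅓) = -108 - 44*(-16/3) = -108 + 704/3 = 380/3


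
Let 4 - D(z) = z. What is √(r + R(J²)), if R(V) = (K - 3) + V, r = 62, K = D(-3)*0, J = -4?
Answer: 5*√3 ≈ 8.6602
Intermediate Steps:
D(z) = 4 - z
K = 0 (K = (4 - 1*(-3))*0 = (4 + 3)*0 = 7*0 = 0)
R(V) = -3 + V (R(V) = (0 - 3) + V = -3 + V)
√(r + R(J²)) = √(62 + (-3 + (-4)²)) = √(62 + (-3 + 16)) = √(62 + 13) = √75 = 5*√3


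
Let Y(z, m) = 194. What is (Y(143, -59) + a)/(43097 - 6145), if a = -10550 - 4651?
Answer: -15007/36952 ≈ -0.40612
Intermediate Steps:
a = -15201
(Y(143, -59) + a)/(43097 - 6145) = (194 - 15201)/(43097 - 6145) = -15007/36952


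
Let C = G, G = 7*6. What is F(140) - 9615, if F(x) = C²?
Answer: -7851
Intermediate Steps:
G = 42
C = 42
F(x) = 1764 (F(x) = 42² = 1764)
F(140) - 9615 = 1764 - 9615 = -7851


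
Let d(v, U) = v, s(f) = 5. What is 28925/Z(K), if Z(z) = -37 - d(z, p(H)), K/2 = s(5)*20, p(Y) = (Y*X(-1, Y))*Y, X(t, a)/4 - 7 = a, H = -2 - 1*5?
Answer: -28925/237 ≈ -122.05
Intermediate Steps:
H = -7 (H = -2 - 5 = -7)
X(t, a) = 28 + 4*a
p(Y) = Y²*(28 + 4*Y) (p(Y) = (Y*(28 + 4*Y))*Y = Y²*(28 + 4*Y))
K = 200 (K = 2*(5*20) = 2*100 = 200)
Z(z) = -37 - z
28925/Z(K) = 28925/(-37 - 1*200) = 28925/(-37 - 200) = 28925/(-237) = 28925*(-1/237) = -28925/237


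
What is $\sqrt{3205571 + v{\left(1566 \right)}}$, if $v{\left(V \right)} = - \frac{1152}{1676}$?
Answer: $\frac{\sqrt{562773129659}}{419} \approx 1790.4$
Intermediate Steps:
$v{\left(V \right)} = - \frac{288}{419}$ ($v{\left(V \right)} = \left(-1152\right) \frac{1}{1676} = - \frac{288}{419}$)
$\sqrt{3205571 + v{\left(1566 \right)}} = \sqrt{3205571 - \frac{288}{419}} = \sqrt{\frac{1343133961}{419}} = \frac{\sqrt{562773129659}}{419}$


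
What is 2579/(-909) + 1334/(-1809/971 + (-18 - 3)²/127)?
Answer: 8279060285/10022634 ≈ 826.04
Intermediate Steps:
2579/(-909) + 1334/(-1809/971 + (-18 - 3)²/127) = 2579*(-1/909) + 1334/(-1809*1/971 + (-21)²*(1/127)) = -2579/909 + 1334/(-1809/971 + 441*(1/127)) = -2579/909 + 1334/(-1809/971 + 441/127) = -2579/909 + 1334/(198468/123317) = -2579/909 + 1334*(123317/198468) = -2579/909 + 82252439/99234 = 8279060285/10022634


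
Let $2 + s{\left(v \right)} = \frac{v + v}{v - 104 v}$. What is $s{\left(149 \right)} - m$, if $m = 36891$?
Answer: $- \frac{3799981}{103} \approx -36893.0$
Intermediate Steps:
$s{\left(v \right)} = - \frac{208}{103}$ ($s{\left(v \right)} = -2 + \frac{v + v}{v - 104 v} = -2 + \frac{2 v}{\left(-103\right) v} = -2 + 2 v \left(- \frac{1}{103 v}\right) = -2 - \frac{2}{103} = - \frac{208}{103}$)
$s{\left(149 \right)} - m = - \frac{208}{103} - 36891 = - \frac{3799981}{103}$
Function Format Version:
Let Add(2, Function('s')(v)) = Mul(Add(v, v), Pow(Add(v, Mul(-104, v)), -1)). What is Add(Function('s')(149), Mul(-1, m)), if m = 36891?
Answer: Rational(-3799981, 103) ≈ -36893.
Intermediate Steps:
Function('s')(v) = Rational(-208, 103) (Function('s')(v) = Add(-2, Mul(Add(v, v), Pow(Add(v, Mul(-104, v)), -1))) = Add(-2, Mul(Mul(2, v), Pow(Mul(-103, v), -1))) = Add(-2, Mul(Mul(2, v), Mul(Rational(-1, 103), Pow(v, -1)))) = Add(-2, Rational(-2, 103)) = Rational(-208, 103))
Add(Function('s')(149), Mul(-1, m)) = Add(Rational(-208, 103), Mul(-1, 36891)) = Add(Rational(-208, 103), -36891) = Rational(-3799981, 103)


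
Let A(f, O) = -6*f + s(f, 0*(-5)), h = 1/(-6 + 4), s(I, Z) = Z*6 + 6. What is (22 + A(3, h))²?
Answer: 100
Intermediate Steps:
s(I, Z) = 6 + 6*Z (s(I, Z) = 6*Z + 6 = 6 + 6*Z)
h = -½ (h = 1/(-2) = -½ ≈ -0.50000)
A(f, O) = 6 - 6*f (A(f, O) = -6*f + (6 + 6*(0*(-5))) = -6*f + (6 + 6*0) = -6*f + (6 + 0) = -6*f + 6 = 6 - 6*f)
(22 + A(3, h))² = (22 + (6 - 6*3))² = (22 + (6 - 18))² = (22 - 12)² = 10² = 100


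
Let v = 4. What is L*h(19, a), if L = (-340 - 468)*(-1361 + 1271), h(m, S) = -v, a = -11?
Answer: -290880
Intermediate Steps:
h(m, S) = -4 (h(m, S) = -1*4 = -4)
L = 72720 (L = -808*(-90) = 72720)
L*h(19, a) = 72720*(-4) = -290880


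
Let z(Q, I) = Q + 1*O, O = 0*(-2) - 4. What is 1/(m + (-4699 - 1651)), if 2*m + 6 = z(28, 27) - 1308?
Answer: -1/6995 ≈ -0.00014296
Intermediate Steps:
O = -4 (O = 0 - 4 = -4)
z(Q, I) = -4 + Q (z(Q, I) = Q + 1*(-4) = Q - 4 = -4 + Q)
m = -645 (m = -3 + ((-4 + 28) - 1308)/2 = -3 + (24 - 1308)/2 = -3 + (½)*(-1284) = -3 - 642 = -645)
1/(m + (-4699 - 1651)) = 1/(-645 + (-4699 - 1651)) = 1/(-645 - 6350) = 1/(-6995) = -1/6995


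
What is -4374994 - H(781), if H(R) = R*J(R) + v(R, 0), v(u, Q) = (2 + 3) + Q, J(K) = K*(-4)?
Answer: -1935155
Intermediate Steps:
J(K) = -4*K
v(u, Q) = 5 + Q
H(R) = 5 - 4*R**2 (H(R) = R*(-4*R) + (5 + 0) = -4*R**2 + 5 = 5 - 4*R**2)
-4374994 - H(781) = -4374994 - (5 - 4*781**2) = -4374994 - (5 - 4*609961) = -4374994 - (5 - 2439844) = -4374994 - 1*(-2439839) = -4374994 + 2439839 = -1935155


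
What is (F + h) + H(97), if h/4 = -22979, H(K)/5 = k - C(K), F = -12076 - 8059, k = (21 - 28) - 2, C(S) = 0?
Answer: -112096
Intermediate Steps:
k = -9 (k = -7 - 2 = -9)
F = -20135
H(K) = -45 (H(K) = 5*(-9 - 1*0) = 5*(-9 + 0) = 5*(-9) = -45)
h = -91916 (h = 4*(-22979) = -91916)
(F + h) + H(97) = (-20135 - 91916) - 45 = -112051 - 45 = -112096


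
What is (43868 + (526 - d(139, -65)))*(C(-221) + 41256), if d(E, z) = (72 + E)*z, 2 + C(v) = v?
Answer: 2384386597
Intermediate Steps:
C(v) = -2 + v
d(E, z) = z*(72 + E)
(43868 + (526 - d(139, -65)))*(C(-221) + 41256) = (43868 + (526 - (-65)*(72 + 139)))*((-2 - 221) + 41256) = (43868 + (526 - (-65)*211))*(-223 + 41256) = (43868 + (526 - 1*(-13715)))*41033 = (43868 + (526 + 13715))*41033 = (43868 + 14241)*41033 = 58109*41033 = 2384386597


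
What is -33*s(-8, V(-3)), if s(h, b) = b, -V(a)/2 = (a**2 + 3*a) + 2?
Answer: 132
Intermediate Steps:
V(a) = -4 - 6*a - 2*a**2 (V(a) = -2*((a**2 + 3*a) + 2) = -2*(2 + a**2 + 3*a) = -4 - 6*a - 2*a**2)
-33*s(-8, V(-3)) = -33*(-4 - 6*(-3) - 2*(-3)**2) = -33*(-4 + 18 - 2*9) = -33*(-4 + 18 - 18) = -33*(-4) = 132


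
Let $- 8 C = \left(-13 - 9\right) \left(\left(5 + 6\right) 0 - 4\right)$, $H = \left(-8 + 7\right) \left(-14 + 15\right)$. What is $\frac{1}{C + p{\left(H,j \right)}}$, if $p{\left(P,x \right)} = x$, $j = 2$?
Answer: $- \frac{1}{9} \approx -0.11111$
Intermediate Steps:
$H = -1$ ($H = \left(-1\right) 1 = -1$)
$C = -11$ ($C = - \frac{\left(-13 - 9\right) \left(\left(5 + 6\right) 0 - 4\right)}{8} = - \frac{\left(-22\right) \left(11 \cdot 0 - 4\right)}{8} = - \frac{\left(-22\right) \left(0 - 4\right)}{8} = - \frac{\left(-22\right) \left(-4\right)}{8} = \left(- \frac{1}{8}\right) 88 = -11$)
$\frac{1}{C + p{\left(H,j \right)}} = \frac{1}{-11 + 2} = \frac{1}{-9} = - \frac{1}{9}$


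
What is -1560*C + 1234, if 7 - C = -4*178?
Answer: -1120406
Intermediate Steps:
C = 719 (C = 7 - (-4)*178 = 7 - 1*(-712) = 7 + 712 = 719)
-1560*C + 1234 = -1560*719 + 1234 = -1121640 + 1234 = -1120406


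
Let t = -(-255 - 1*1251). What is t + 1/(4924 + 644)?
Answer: 8385409/5568 ≈ 1506.0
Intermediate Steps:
t = 1506 (t = -(-255 - 1251) = -1*(-1506) = 1506)
t + 1/(4924 + 644) = 1506 + 1/(4924 + 644) = 1506 + 1/5568 = 8385409/5568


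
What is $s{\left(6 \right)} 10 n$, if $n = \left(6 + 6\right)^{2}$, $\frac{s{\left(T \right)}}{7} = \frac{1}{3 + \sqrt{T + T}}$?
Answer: $-10080 + 6720 \sqrt{3} \approx 1559.4$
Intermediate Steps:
$s{\left(T \right)} = \frac{7}{3 + \sqrt{2} \sqrt{T}}$ ($s{\left(T \right)} = \frac{7}{3 + \sqrt{T + T}} = \frac{7}{3 + \sqrt{2 T}} = \frac{7}{3 + \sqrt{2} \sqrt{T}}$)
$n = 144$ ($n = 12^{2} = 144$)
$s{\left(6 \right)} 10 n = \frac{7}{3 + \sqrt{2} \sqrt{6}} \cdot 10 \cdot 144 = \frac{7}{3 + 2 \sqrt{3}} \cdot 10 \cdot 144 = \frac{70}{3 + 2 \sqrt{3}} \cdot 144 = \frac{10080}{3 + 2 \sqrt{3}}$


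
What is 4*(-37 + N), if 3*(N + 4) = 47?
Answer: -304/3 ≈ -101.33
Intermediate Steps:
N = 35/3 (N = -4 + (⅓)*47 = -4 + 47/3 = 35/3 ≈ 11.667)
4*(-37 + N) = 4*(-37 + 35/3) = 4*(-76/3) = -304/3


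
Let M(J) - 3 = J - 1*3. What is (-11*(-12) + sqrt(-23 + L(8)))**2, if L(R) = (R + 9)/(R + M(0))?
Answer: (528 + I*sqrt(334))**2/16 ≈ 17403.0 + 1206.2*I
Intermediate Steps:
M(J) = J (M(J) = 3 + (J - 1*3) = 3 + (J - 3) = 3 + (-3 + J) = J)
L(R) = (9 + R)/R (L(R) = (R + 9)/(R + 0) = (9 + R)/R)
(-11*(-12) + sqrt(-23 + L(8)))**2 = (-11*(-12) + sqrt(-23 + (9 + 8)/8))**2 = (132 + sqrt(-23 + (1/8)*17))**2 = (132 + sqrt(-23 + 17/8))**2 = (132 + sqrt(-167/8))**2 = (132 + I*sqrt(334)/4)**2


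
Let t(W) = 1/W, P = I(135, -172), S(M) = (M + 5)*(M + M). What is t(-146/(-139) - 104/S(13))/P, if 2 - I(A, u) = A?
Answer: -1251/137788 ≈ -0.0090792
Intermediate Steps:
S(M) = 2*M*(5 + M) (S(M) = (5 + M)*(2*M) = 2*M*(5 + M))
I(A, u) = 2 - A
P = -133 (P = 2 - 1*135 = 2 - 135 = -133)
t(-146/(-139) - 104/S(13))/P = 1/(-146/(-139) - 104*1/(26*(5 + 13))*(-133)) = -1/133/(-146*(-1/139) - 104/(2*13*18)) = -1/133/(146/139 - 104/468) = -1/133/(146/139 - 104*1/468) = -1/133/(146/139 - 2/9) = -1/133/(1036/1251) = (1251/1036)*(-1/133) = -1251/137788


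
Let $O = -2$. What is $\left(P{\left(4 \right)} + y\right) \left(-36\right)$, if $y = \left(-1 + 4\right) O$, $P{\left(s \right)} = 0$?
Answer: $216$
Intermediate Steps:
$y = -6$ ($y = \left(-1 + 4\right) \left(-2\right) = 3 \left(-2\right) = -6$)
$\left(P{\left(4 \right)} + y\right) \left(-36\right) = \left(0 - 6\right) \left(-36\right) = \left(-6\right) \left(-36\right) = 216$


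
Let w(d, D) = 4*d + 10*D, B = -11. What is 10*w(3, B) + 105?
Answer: -875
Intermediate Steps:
10*w(3, B) + 105 = 10*(4*3 + 10*(-11)) + 105 = 10*(12 - 110) + 105 = 10*(-98) + 105 = -980 + 105 = -875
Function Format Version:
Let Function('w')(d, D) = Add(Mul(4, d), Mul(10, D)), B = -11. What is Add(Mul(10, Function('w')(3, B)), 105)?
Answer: -875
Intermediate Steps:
Add(Mul(10, Function('w')(3, B)), 105) = Add(Mul(10, Add(Mul(4, 3), Mul(10, -11))), 105) = Add(Mul(10, Add(12, -110)), 105) = Add(Mul(10, -98), 105) = Add(-980, 105) = -875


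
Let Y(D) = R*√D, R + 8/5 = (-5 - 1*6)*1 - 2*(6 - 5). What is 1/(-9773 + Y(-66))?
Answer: -244325/2388139939 + 365*I*√66/2388139939 ≈ -0.00010231 + 1.2417e-6*I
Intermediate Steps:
R = -73/5 (R = -8/5 + ((-5 - 1*6)*1 - 2*(6 - 5)) = -8/5 + ((-5 - 6)*1 - 2*1) = -8/5 + (-11*1 - 2) = -8/5 + (-11 - 2) = -8/5 - 13 = -73/5 ≈ -14.600)
Y(D) = -73*√D/5
1/(-9773 + Y(-66)) = 1/(-9773 - 73*I*√66/5)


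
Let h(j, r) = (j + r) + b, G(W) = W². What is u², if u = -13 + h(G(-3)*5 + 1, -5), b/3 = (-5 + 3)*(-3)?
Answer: 2116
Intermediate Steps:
b = 18 (b = 3*((-5 + 3)*(-3)) = 3*(-2*(-3)) = 3*6 = 18)
h(j, r) = 18 + j + r (h(j, r) = (j + r) + 18 = 18 + j + r)
u = 46 (u = -13 + (18 + ((-3)²*5 + 1) - 5) = -13 + (18 + (9*5 + 1) - 5) = -13 + (18 + (45 + 1) - 5) = -13 + (18 + 46 - 5) = -13 + 59 = 46)
u² = 46² = 2116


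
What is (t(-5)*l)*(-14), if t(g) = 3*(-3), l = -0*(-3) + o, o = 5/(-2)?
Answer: -315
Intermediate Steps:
o = -5/2 (o = 5*(-½) = -5/2 ≈ -2.5000)
l = -5/2 (l = -0*(-3) - 5/2 = -5*0 - 5/2 = 0 - 5/2 = -5/2 ≈ -2.5000)
t(g) = -9
(t(-5)*l)*(-14) = -9*(-5/2)*(-14) = (45/2)*(-14) = -315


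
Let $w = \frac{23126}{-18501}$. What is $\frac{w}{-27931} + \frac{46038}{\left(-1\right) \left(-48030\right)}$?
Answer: $\frac{127910285603}{133438555005} \approx 0.95857$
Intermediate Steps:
$w = - \frac{23126}{18501}$ ($w = 23126 \left(- \frac{1}{18501}\right) = - \frac{23126}{18501} \approx -1.25$)
$\frac{w}{-27931} + \frac{46038}{\left(-1\right) \left(-48030\right)} = - \frac{23126}{18501 \left(-27931\right)} + \frac{46038}{\left(-1\right) \left(-48030\right)} = \left(- \frac{23126}{18501}\right) \left(- \frac{1}{27931}\right) + \frac{46038}{48030} = \frac{746}{16669401} + 46038 \cdot \frac{1}{48030} = \frac{746}{16669401} + \frac{7673}{8005} = \frac{127910285603}{133438555005}$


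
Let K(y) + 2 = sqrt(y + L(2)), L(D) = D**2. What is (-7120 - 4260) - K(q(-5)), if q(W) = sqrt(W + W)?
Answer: -11378 - sqrt(4 + I*sqrt(10)) ≈ -11380.0 - 0.74129*I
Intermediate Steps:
q(W) = sqrt(2)*sqrt(W) (q(W) = sqrt(2*W) = sqrt(2)*sqrt(W))
K(y) = -2 + sqrt(4 + y) (K(y) = -2 + sqrt(y + 2**2) = -2 + sqrt(y + 4) = -2 + sqrt(4 + y))
(-7120 - 4260) - K(q(-5)) = (-7120 - 4260) - (-2 + sqrt(4 + sqrt(2)*sqrt(-5))) = -11380 - (-2 + sqrt(4 + sqrt(2)*(I*sqrt(5)))) = -11380 - (-2 + sqrt(4 + I*sqrt(10))) = -11380 + (2 - sqrt(4 + I*sqrt(10))) = -11378 - sqrt(4 + I*sqrt(10))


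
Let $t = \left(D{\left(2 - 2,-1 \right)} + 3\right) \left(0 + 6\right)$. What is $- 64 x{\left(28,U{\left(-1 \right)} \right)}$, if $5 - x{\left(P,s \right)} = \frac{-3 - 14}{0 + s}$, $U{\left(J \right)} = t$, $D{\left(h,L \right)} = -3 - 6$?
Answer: $- \frac{2608}{9} \approx -289.78$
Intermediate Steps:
$D{\left(h,L \right)} = -9$ ($D{\left(h,L \right)} = -3 - 6 = -9$)
$t = -36$ ($t = \left(-9 + 3\right) \left(0 + 6\right) = \left(-6\right) 6 = -36$)
$U{\left(J \right)} = -36$
$x{\left(P,s \right)} = 5 + \frac{17}{s}$ ($x{\left(P,s \right)} = 5 - \frac{-3 - 14}{0 + s} = 5 - - \frac{17}{s} = 5 + \frac{17}{s}$)
$- 64 x{\left(28,U{\left(-1 \right)} \right)} = - 64 \left(5 + \frac{17}{-36}\right) = - 64 \left(5 + 17 \left(- \frac{1}{36}\right)\right) = - 64 \left(5 - \frac{17}{36}\right) = \left(-64\right) \frac{163}{36} = - \frac{2608}{9}$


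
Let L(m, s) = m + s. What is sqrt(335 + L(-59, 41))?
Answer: sqrt(317) ≈ 17.805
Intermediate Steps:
sqrt(335 + L(-59, 41)) = sqrt(335 + (-59 + 41)) = sqrt(335 - 18) = sqrt(317)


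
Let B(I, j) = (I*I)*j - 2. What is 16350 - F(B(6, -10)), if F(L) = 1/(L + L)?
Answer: 11837401/724 ≈ 16350.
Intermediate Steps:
B(I, j) = -2 + j*I² (B(I, j) = I²*j - 2 = j*I² - 2 = -2 + j*I²)
F(L) = 1/(2*L)
16350 - F(B(6, -10)) = 16350 - 1/(2*(-2 - 10*6²)) = 16350 - 1/(2*(-2 - 10*36)) = 16350 - 1/(2*(-2 - 360)) = 16350 - 1/(2*(-362)) = 16350 - (-1)/(2*362) = 16350 - 1*(-1/724) = 16350 + 1/724 = 11837401/724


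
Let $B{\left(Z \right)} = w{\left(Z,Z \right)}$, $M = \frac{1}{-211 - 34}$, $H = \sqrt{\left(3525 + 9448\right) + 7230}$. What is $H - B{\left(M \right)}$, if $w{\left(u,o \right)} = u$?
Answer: $\frac{1}{245} + \sqrt{20203} \approx 142.14$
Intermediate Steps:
$H = \sqrt{20203}$ ($H = \sqrt{12973 + 7230} = \sqrt{20203} \approx 142.14$)
$M = - \frac{1}{245}$ ($M = \frac{1}{-245} = - \frac{1}{245} \approx -0.0040816$)
$B{\left(Z \right)} = Z$
$H - B{\left(M \right)} = \sqrt{20203} - - \frac{1}{245} = \sqrt{20203} + \frac{1}{245} = \frac{1}{245} + \sqrt{20203}$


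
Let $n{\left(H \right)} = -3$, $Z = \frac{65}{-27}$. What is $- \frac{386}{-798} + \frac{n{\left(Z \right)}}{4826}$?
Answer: $\frac{48959}{101346} \approx 0.48309$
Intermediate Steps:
$Z = - \frac{65}{27}$ ($Z = 65 \left(- \frac{1}{27}\right) = - \frac{65}{27} \approx -2.4074$)
$- \frac{386}{-798} + \frac{n{\left(Z \right)}}{4826} = - \frac{386}{-798} - \frac{3}{4826} = \left(-386\right) \left(- \frac{1}{798}\right) - \frac{3}{4826} = \frac{193}{399} - \frac{3}{4826} = \frac{48959}{101346}$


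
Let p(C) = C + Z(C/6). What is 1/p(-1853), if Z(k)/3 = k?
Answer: -2/5559 ≈ -0.00035978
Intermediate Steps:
Z(k) = 3*k
p(C) = 3*C/2 (p(C) = C + 3*(C/6) = C + C/2 = 3*C/2)
1/p(-1853) = 1/((3/2)*(-1853)) = 1/(-5559/2) = -2/5559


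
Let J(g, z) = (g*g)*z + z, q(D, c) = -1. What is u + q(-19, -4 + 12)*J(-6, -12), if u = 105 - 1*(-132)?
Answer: 681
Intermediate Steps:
u = 237 (u = 105 + 132 = 237)
J(g, z) = z + z*g² (J(g, z) = g²*z + z = z*g² + z = z + z*g²)
u + q(-19, -4 + 12)*J(-6, -12) = 237 - (-12)*(1 + (-6)²) = 237 - (-12)*(1 + 36) = 237 - (-12)*37 = 237 - 1*(-444) = 237 + 444 = 681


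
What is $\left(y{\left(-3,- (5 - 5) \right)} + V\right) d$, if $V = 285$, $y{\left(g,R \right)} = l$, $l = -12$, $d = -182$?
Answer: $-49686$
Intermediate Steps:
$y{\left(g,R \right)} = -12$
$\left(y{\left(-3,- (5 - 5) \right)} + V\right) d = \left(-12 + 285\right) \left(-182\right) = 273 \left(-182\right) = -49686$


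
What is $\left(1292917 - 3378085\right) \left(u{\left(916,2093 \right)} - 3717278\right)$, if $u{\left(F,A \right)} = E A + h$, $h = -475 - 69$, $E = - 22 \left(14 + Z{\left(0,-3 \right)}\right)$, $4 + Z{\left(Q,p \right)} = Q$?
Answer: $8712419921376$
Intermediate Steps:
$Z{\left(Q,p \right)} = -4 + Q$
$E = -220$ ($E = - 22 \left(14 + \left(-4 + 0\right)\right) = - 22 \left(14 - 4\right) = \left(-22\right) 10 = -220$)
$h = -544$
$u{\left(F,A \right)} = -544 - 220 A$ ($u{\left(F,A \right)} = - 220 A - 544 = -544 - 220 A$)
$\left(1292917 - 3378085\right) \left(u{\left(916,2093 \right)} - 3717278\right) = \left(1292917 - 3378085\right) \left(\left(-544 - 460460\right) - 3717278\right) = - 2085168 \left(\left(-544 - 460460\right) - 3717278\right) = - 2085168 \left(-461004 - 3717278\right) = \left(-2085168\right) \left(-4178282\right) = 8712419921376$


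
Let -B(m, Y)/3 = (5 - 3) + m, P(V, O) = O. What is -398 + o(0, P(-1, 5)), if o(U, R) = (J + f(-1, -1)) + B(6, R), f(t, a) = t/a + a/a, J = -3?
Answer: -423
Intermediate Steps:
f(t, a) = 1 + t/a (f(t, a) = t/a + 1 = 1 + t/a)
B(m, Y) = -6 - 3*m (B(m, Y) = -3*((5 - 3) + m) = -3*(2 + m) = -6 - 3*m)
o(U, R) = -25 (o(U, R) = (-3 + (-1 - 1)/(-1)) + (-6 - 3*6) = (-3 - 1*(-2)) + (-6 - 18) = (-3 + 2) - 24 = -1 - 24 = -25)
-398 + o(0, P(-1, 5)) = -398 - 25 = -423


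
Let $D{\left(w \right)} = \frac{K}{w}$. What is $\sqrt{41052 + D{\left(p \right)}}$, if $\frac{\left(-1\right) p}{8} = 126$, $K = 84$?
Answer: $\frac{\sqrt{1477869}}{6} \approx 202.61$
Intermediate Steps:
$p = -1008$ ($p = \left(-8\right) 126 = -1008$)
$D{\left(w \right)} = \frac{84}{w}$
$\sqrt{41052 + D{\left(p \right)}} = \sqrt{41052 + \frac{84}{-1008}} = \sqrt{41052 + 84 \left(- \frac{1}{1008}\right)} = \sqrt{41052 - \frac{1}{12}} = \sqrt{\frac{492623}{12}} = \frac{\sqrt{1477869}}{6}$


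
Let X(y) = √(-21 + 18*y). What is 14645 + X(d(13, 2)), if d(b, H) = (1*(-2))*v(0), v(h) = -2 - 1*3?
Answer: 14645 + √159 ≈ 14658.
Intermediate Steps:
v(h) = -5 (v(h) = -2 - 3 = -5)
d(b, H) = 10 (d(b, H) = (1*(-2))*(-5) = -2*(-5) = 10)
14645 + X(d(13, 2)) = 14645 + √(-21 + 18*10) = 14645 + √(-21 + 180) = 14645 + √159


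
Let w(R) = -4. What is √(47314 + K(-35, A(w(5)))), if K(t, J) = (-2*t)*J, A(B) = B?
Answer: 3*√5226 ≈ 216.87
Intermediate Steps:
K(t, J) = -2*J*t
√(47314 + K(-35, A(w(5)))) = √(47314 - 2*(-4)*(-35)) = √(47314 - 280) = √47034 = 3*√5226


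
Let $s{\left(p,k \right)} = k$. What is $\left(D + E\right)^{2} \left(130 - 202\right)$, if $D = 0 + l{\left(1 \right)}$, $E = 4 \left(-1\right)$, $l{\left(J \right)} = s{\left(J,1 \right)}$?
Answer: $-648$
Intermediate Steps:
$l{\left(J \right)} = 1$
$E = -4$
$D = 1$ ($D = 0 + 1 = 1$)
$\left(D + E\right)^{2} \left(130 - 202\right) = \left(1 - 4\right)^{2} \left(130 - 202\right) = \left(-3\right)^{2} \left(-72\right) = 9 \left(-72\right) = -648$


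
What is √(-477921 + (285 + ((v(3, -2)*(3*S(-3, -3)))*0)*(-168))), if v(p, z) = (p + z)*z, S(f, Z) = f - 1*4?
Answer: 2*I*√119409 ≈ 691.11*I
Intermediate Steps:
S(f, Z) = -4 + f (S(f, Z) = f - 4 = -4 + f)
v(p, z) = z*(p + z)
√(-477921 + (285 + ((v(3, -2)*(3*S(-3, -3)))*0)*(-168))) = √(-477921 + (285 + (((-2*(3 - 2))*(3*(-4 - 3)))*0)*(-168))) = √(-477921 + (285 + (((-2*1)*(3*(-7)))*0)*(-168))) = √(-477921 + (285 + (-2*(-21)*0)*(-168))) = √(-477921 + (285 + (42*0)*(-168))) = √(-477921 + (285 + 0*(-168))) = √(-477921 + (285 + 0)) = √(-477921 + 285) = √(-477636) = 2*I*√119409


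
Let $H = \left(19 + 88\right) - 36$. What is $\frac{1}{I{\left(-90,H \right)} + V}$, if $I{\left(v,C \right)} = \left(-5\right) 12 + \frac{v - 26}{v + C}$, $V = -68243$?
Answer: $- \frac{19}{1297641} \approx -1.4642 \cdot 10^{-5}$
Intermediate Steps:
$H = 71$ ($H = 107 - 36 = 71$)
$I{\left(v,C \right)} = -60 + \frac{-26 + v}{C + v}$
$\frac{1}{I{\left(-90,H \right)} + V} = \frac{1}{\frac{-26 - 4260 - -5310}{71 - 90} - 68243} = \frac{1}{\frac{-26 - 4260 + 5310}{-19} - 68243} = \frac{1}{\left(- \frac{1}{19}\right) 1024 - 68243} = \frac{1}{- \frac{1024}{19} - 68243} = \frac{1}{- \frac{1297641}{19}} = - \frac{19}{1297641}$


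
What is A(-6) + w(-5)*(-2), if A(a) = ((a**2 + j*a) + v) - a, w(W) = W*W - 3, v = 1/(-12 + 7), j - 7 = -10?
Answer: 79/5 ≈ 15.800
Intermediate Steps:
j = -3 (j = 7 - 10 = -3)
v = -1/5 (v = 1/(-5) = -1/5 ≈ -0.20000)
w(W) = -3 + W**2 (w(W) = W**2 - 3 = -3 + W**2)
A(a) = -1/5 + a**2 - 4*a (A(a) = ((a**2 - 3*a) - 1/5) - a = (-1/5 + a**2 - 3*a) - a = -1/5 + a**2 - 4*a)
A(-6) + w(-5)*(-2) = (-1/5 + (-6)**2 - 4*(-6)) + (-3 + (-5)**2)*(-2) = (-1/5 + 36 + 24) + (-3 + 25)*(-2) = 299/5 + 22*(-2) = 299/5 - 44 = 79/5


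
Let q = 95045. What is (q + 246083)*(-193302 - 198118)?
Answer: -133524321760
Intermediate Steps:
(q + 246083)*(-193302 - 198118) = (95045 + 246083)*(-193302 - 198118) = 341128*(-391420) = -133524321760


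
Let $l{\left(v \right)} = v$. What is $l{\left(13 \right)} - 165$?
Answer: $-152$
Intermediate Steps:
$l{\left(13 \right)} - 165 = 13 - 165 = -152$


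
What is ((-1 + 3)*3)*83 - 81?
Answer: 417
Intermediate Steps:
((-1 + 3)*3)*83 - 81 = (2*3)*83 - 81 = 6*83 - 81 = 498 - 81 = 417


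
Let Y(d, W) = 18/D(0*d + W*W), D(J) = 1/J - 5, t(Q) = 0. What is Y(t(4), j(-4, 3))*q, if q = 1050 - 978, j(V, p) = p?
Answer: -2916/11 ≈ -265.09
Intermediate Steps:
D(J) = -5 + 1/J (D(J) = 1/J - 5 = -5 + 1/J)
q = 72
Y(d, W) = 18/(-5 + W⁻²) (Y(d, W) = 18/(-5 + 1/(0*d + W*W)) = 18/(-5 + 1/(0 + W²)) = 18/(-5 + 1/(W²)) = 18/(-5 + W⁻²))
Y(t(4), j(-4, 3))*q = -18*3²/(-1 + 5*3²)*72 = -18*9/(-1 + 5*9)*72 = -18*9/(-1 + 45)*72 = -18*9/44*72 = -18*9*1/44*72 = -81/22*72 = -2916/11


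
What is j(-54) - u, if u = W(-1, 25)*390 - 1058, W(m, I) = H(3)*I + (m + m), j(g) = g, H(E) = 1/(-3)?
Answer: 5034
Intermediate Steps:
H(E) = -⅓
W(m, I) = 2*m - I/3 (W(m, I) = -I/3 + (m + m) = -I/3 + 2*m = 2*m - I/3)
u = -5088 (u = (2*(-1) - ⅓*25)*390 - 1058 = (-2 - 25/3)*390 - 1058 = -31/3*390 - 1058 = -4030 - 1058 = -5088)
j(-54) - u = -54 - 1*(-5088) = -54 + 5088 = 5034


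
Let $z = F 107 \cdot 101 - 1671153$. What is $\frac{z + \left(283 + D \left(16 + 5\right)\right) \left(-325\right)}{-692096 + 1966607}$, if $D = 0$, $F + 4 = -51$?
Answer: $- \frac{2357513}{1274511} \approx -1.8497$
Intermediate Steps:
$F = -55$ ($F = -4 - 51 = -55$)
$z = -2265538$ ($z = \left(-55\right) 107 \cdot 101 - 1671153 = \left(-5885\right) 101 - 1671153 = -594385 - 1671153 = -2265538$)
$\frac{z + \left(283 + D \left(16 + 5\right)\right) \left(-325\right)}{-692096 + 1966607} = \frac{-2265538 + \left(283 + 0 \left(16 + 5\right)\right) \left(-325\right)}{-692096 + 1966607} = \frac{-2265538 + \left(283 + 0 \cdot 21\right) \left(-325\right)}{1274511} = \left(-2265538 + \left(283 + 0\right) \left(-325\right)\right) \frac{1}{1274511} = \left(-2265538 + 283 \left(-325\right)\right) \frac{1}{1274511} = \left(-2265538 - 91975\right) \frac{1}{1274511} = \left(-2357513\right) \frac{1}{1274511} = - \frac{2357513}{1274511}$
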